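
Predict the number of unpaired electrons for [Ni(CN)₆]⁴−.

Ligand charges: each cyanide is −1. With an overall charge of −4 the nickel centre must be in the +2 oxidation state.
Ni sits in group 10, so the d-electron count is 10 − 2 = 8.
In an octahedral field the d⁸ configuration is t₂g⁶e_g² (only one arrangement possible), giving 2 unpaired electrons.

2 unpaired electrons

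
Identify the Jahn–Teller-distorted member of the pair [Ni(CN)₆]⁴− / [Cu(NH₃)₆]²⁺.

[Ni(CN)₆]⁴−: Each cyanide is −1; balancing the −4 overall charge requires Ni(II). Nickel is a group-10 element; Ni(II) is therefore d⁸. The d⁸ configuration leaves the e_g set evenly filled (or empty) — no strong Jahn–Teller driving force.
[Cu(NH₃)₆]²⁺: Ammonia is neutral; balancing the +2 overall charge requires Cu(II). Group 11 minus oxidation state 2 gives a d⁹ configuration. The t₂g⁶e_g³ configuration has an unevenly filled e_g set; the Jahn–Teller theorem predicts a tetragonal distortion (typically axial elongation) to lift the degeneracy.

[Cu(NH₃)₆]²⁺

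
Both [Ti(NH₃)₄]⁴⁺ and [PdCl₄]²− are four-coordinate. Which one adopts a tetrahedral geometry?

For [Ti(NH₃)₄]⁴⁺: Summing ligand charges against the +4 overall charge gives an oxidation state of +4 for titanium. Titanium is a group-4 element; Ti(IV) is therefore d⁰. A d⁰ ion has no crystal-field stabilisation preference between square planar and tetrahedral, so four ligands adopt the sterically favoured tetrahedral geometry. → tetrahedral.
For [PdCl₄]²−: Each chloride is −1; balancing the −2 overall charge requires Pd(II). Pd sits in group 10, so the d-electron count is 10 − 2 = 8. A 4d d⁸ ion has a large crystal-field splitting; square planar leaves the high-energy d_{x²−y²} orbital empty and maximises CFSE. → square planar.

[Ti(NH₃)₄]⁴⁺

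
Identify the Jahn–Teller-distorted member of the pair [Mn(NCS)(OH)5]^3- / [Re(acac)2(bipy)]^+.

[Mn(NCS)(OH)5]^3-: Summing ligand charges against the −3 overall charge gives an oxidation state of +3 for manganese. Mn sits in group 7, so the d-electron count is 7 − 3 = 4. Hydroxide and isothiocyanate are weak-field ligands for a first-row metal, so the complex is high-spin. The t₂g³e_g¹ (high-spin) configuration has an unevenly filled e_g set; the Jahn–Teller theorem predicts a tetragonal distortion (typically axial elongation) to lift the degeneracy.
[Re(acac)2(bipy)]^+: Summing ligand charges against the +1 overall charge gives an oxidation state of +3 for rhenium. Re sits in group 7, so the d-electron count is 7 − 3 = 4. A 5d ion has a large Δₒ and is invariably low-spin. The d⁴ configuration leaves the e_g set evenly filled (or empty) — no strong Jahn–Teller driving force.

[Mn(NCS)(OH)5]^3-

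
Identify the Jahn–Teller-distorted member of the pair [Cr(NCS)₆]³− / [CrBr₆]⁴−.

[Cr(NCS)₆]³−: Summing ligand charges against the −3 overall charge gives an oxidation state of +3 for chromium. Cr sits in group 6, so the d-electron count is 6 − 3 = 3. The d³ configuration leaves the e_g set evenly filled (or empty) — no strong Jahn–Teller driving force.
[CrBr₆]⁴−: Ligand charges: each bromide is −1. With an overall charge of −4 the chromium centre must be in the +2 oxidation state. Chromium is a group-6 element; Cr(II) is therefore d⁴. Bromide is a weak-field ligand for a first-row metal, so the complex is high-spin. The t₂g³e_g¹ (high-spin) configuration has an unevenly filled e_g set; the Jahn–Teller theorem predicts a tetragonal distortion (typically axial elongation) to lift the degeneracy.

[CrBr₆]⁴−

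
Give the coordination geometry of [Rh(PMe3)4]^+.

square planar

Trimethylphosphine is neutral; balancing the +1 overall charge requires Rh(I).
Rhodium is a group-9 element; Rh(I) is therefore d⁸.
With 4 monodentate ligands the coordination number is 4.
A 4d d⁸ ion has a large crystal-field splitting; square planar leaves the high-energy d_{x²−y²} orbital empty and maximises CFSE.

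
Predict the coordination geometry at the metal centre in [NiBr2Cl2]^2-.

tetrahedral

Ligand charges: each bromide is −1; each chloride is −1. With an overall charge of −2 the nickel centre must be in the +2 oxidation state.
Group 10 minus oxidation state 2 gives a d⁸ configuration.
With 4 monodentate ligands the coordination number is 4.
Bromide and chloride are weak-field ligands.
With weak-field ligands the CFSE gain from square planar is small, so a 3d d⁸ ion takes the sterically preferred tetrahedral geometry.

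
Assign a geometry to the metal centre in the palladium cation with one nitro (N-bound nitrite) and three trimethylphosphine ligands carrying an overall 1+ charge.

square planar

Summing ligand charges against the +1 overall charge gives an oxidation state of +2 for palladium.
Pd sits in group 10, so the d-electron count is 10 − 2 = 8.
With 4 monodentate ligands the coordination number is 4.
A 4d d⁸ ion has a large crystal-field splitting; square planar leaves the high-energy d_{x²−y²} orbital empty and maximises CFSE.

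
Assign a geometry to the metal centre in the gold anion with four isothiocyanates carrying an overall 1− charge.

Ligand charges: each isothiocyanate is −1. With an overall charge of −1 the gold centre must be in the +3 oxidation state.
Gold is a group-11 element; Au(III) is therefore d⁸.
Coordination number: 4.
A 5d d⁸ ion has a large crystal-field splitting; square planar leaves the high-energy d_{x²−y²} orbital empty and maximises CFSE.

square planar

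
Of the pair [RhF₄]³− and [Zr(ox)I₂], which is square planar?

For [RhF₄]³−: Summing ligand charges against the −3 overall charge gives an oxidation state of +1 for rhodium. Group 9 minus oxidation state 1 gives a d⁸ configuration. A 4d d⁸ ion has a large crystal-field splitting; square planar leaves the high-energy d_{x²−y²} orbital empty and maximises CFSE. → square planar.
For [Zr(ox)I₂]: Summing ligand charges against the 0 overall charge gives an oxidation state of +4 for zirconium. Zr sits in group 4, so the d-electron count is 4 − 4 = 0. A d⁰ ion has no crystal-field stabilisation preference between square planar and tetrahedral, so four ligands adopt the sterically favoured tetrahedral geometry. → tetrahedral.

[RhF₄]³−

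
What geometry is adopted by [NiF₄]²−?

tetrahedral

Each fluoride is −1; balancing the −2 overall charge requires Ni(II).
Group 10 minus oxidation state 2 gives a d⁸ configuration.
Coordination number: 4.
Fluoride is a weak-field ligand.
With weak-field ligands the CFSE gain from square planar is small, so a 3d d⁸ ion takes the sterically preferred tetrahedral geometry.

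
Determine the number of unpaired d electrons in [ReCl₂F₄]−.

Summing ligand charges against the −1 overall charge gives an oxidation state of +5 for rhenium.
Rhenium is a group-7 element; Re(V) is therefore d².
In an octahedral field the d² configuration is t₂g²e_g⁰ (only one arrangement possible), giving 2 unpaired electrons.

2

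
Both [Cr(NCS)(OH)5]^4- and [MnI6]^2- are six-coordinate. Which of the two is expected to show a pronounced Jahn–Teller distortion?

[Cr(NCS)(OH)5]^4-: Summing ligand charges against the −4 overall charge gives an oxidation state of +2 for chromium. Cr sits in group 6, so the d-electron count is 6 − 2 = 4. Hydroxide and isothiocyanate are weak-field ligands for a first-row metal, so the complex is high-spin. The t₂g³e_g¹ (high-spin) configuration has an unevenly filled e_g set; the Jahn–Teller theorem predicts a tetragonal distortion (typically axial elongation) to lift the degeneracy.
[MnI6]^2-: Summing ligand charges against the −2 overall charge gives an oxidation state of +4 for manganese. Mn sits in group 7, so the d-electron count is 7 − 4 = 3. The d³ configuration leaves the e_g set evenly filled (or empty) — no strong Jahn–Teller driving force.

[Cr(NCS)(OH)5]^4-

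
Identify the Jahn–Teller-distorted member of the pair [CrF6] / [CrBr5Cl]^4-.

[CrF6]: Ligand charges: each fluoride is −1. With an overall charge of 0 the chromium centre must be in the +6 oxidation state. Chromium is a group-6 element; Cr(VI) is therefore d⁰. The d⁰ configuration leaves the e_g set evenly filled (or empty) — no strong Jahn–Teller driving force.
[CrBr5Cl]^4-: Each bromide is −1; each chloride is −1; balancing the −4 overall charge requires Cr(II). Group 6 minus oxidation state 2 gives a d⁴ configuration. Bromide and chloride are weak-field ligands for a first-row metal, so the complex is high-spin. The t₂g³e_g¹ (high-spin) configuration has an unevenly filled e_g set; the Jahn–Teller theorem predicts a tetragonal distortion (typically axial elongation) to lift the degeneracy.

[CrBr5Cl]^4-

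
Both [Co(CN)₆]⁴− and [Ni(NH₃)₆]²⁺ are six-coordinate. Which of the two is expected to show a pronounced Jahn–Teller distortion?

[Co(CN)₆]⁴−: Each cyanide is −1; balancing the −4 overall charge requires Co(II). Co sits in group 9, so the d-electron count is 9 − 2 = 7. Cyanide is a strong-field ligand (high in the spectrochemical series) for a first-row metal, so the complex is low-spin. The t₂g⁶e_g¹ (low-spin) configuration has an unevenly filled e_g set; the Jahn–Teller theorem predicts a tetragonal distortion (typically axial elongation) to lift the degeneracy.
[Ni(NH₃)₆]²⁺: Summing ligand charges against the +2 overall charge gives an oxidation state of +2 for nickel. Ni sits in group 10, so the d-electron count is 10 − 2 = 8. The d⁸ configuration leaves the e_g set evenly filled (or empty) — no strong Jahn–Teller driving force.

[Co(CN)₆]⁴−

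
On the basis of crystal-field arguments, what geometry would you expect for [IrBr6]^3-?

octahedral

Each bromide is −1; balancing the −3 overall charge requires Ir(III).
Group 9 minus oxidation state 3 gives a d⁶ configuration.
With 6 monodentate ligands the coordination number is 6.
Six donors around a single metal centre give an octahedral coordination sphere.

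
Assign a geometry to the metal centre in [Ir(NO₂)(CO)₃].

square planar

Summing ligand charges against the 0 overall charge gives an oxidation state of +1 for iridium.
Ir sits in group 9, so the d-electron count is 9 − 1 = 8.
Coordination number: 4.
A 5d d⁸ ion has a large crystal-field splitting; square planar leaves the high-energy d_{x²−y²} orbital empty and maximises CFSE.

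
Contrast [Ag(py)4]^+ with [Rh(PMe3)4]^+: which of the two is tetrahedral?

For [Ag(py)4]^+: Ligand charges: pyridine is neutral. With an overall charge of +1 the silver centre must be in the +1 oxidation state. Silver is a group-11 element; Ag(I) is therefore d¹⁰. A d¹⁰ ion has no crystal-field stabilisation preference between square planar and tetrahedral, so four ligands adopt the sterically favoured tetrahedral geometry. → tetrahedral.
For [Rh(PMe3)4]^+: Ligand charges: trimethylphosphine is neutral. With an overall charge of +1 the rhodium centre must be in the +1 oxidation state. Group 9 minus oxidation state 1 gives a d⁸ configuration. A 4d d⁸ ion has a large crystal-field splitting; square planar leaves the high-energy d_{x²−y²} orbital empty and maximises CFSE. → square planar.

[Ag(py)4]^+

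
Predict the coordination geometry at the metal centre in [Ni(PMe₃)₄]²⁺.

square planar

Trimethylphosphine is neutral; balancing the +2 overall charge requires Ni(II).
Nickel is a group-10 element; Ni(II) is therefore d⁸.
Coordination number: 4.
Trimethylphosphine is a strong-field ligand (high in the spectrochemical series).
A 3d d⁸ ion with strong-field ligands gains enough CFSE to favour square planar over tetrahedral.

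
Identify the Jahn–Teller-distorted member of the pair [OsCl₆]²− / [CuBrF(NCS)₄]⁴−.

[OsCl₆]²−: Summing ligand charges against the −2 overall charge gives an oxidation state of +4 for osmium. Osmium is a group-8 element; Os(IV) is therefore d⁴. A 5d ion has a large Δₒ and is invariably low-spin. The d⁴ configuration leaves the e_g set evenly filled (or empty) — no strong Jahn–Teller driving force.
[CuBrF(NCS)₄]⁴−: Ligand charges: each bromide is −1; each fluoride is −1; each isothiocyanate is −1. With an overall charge of −4 the copper centre must be in the +2 oxidation state. Copper is a group-11 element; Cu(II) is therefore d⁹. The t₂g⁶e_g³ configuration has an unevenly filled e_g set; the Jahn–Teller theorem predicts a tetragonal distortion (typically axial elongation) to lift the degeneracy.

[CuBrF(NCS)₄]⁴−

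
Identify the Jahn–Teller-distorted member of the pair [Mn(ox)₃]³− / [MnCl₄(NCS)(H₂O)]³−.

[Mn(ox)₃]³−

[Mn(ox)₃]³−: Ligand charges: each oxalate is −2. With an overall charge of −3 the manganese centre must be in the +3 oxidation state. Group 7 minus oxidation state 3 gives a d⁴ configuration. Oxalate is a weak-field ligand for a first-row metal, so the complex is high-spin. The t₂g³e_g¹ (high-spin) configuration has an unevenly filled e_g set; the Jahn–Teller theorem predicts a tetragonal distortion (typically axial elongation) to lift the degeneracy.
[MnCl₄(NCS)(H₂O)]³−: Summing ligand charges against the −3 overall charge gives an oxidation state of +2 for manganese. Manganese is a group-7 element; Mn(II) is therefore d⁵. Chloride and isothiocyanate are weak-field ligands for a first-row metal, so the complex is high-spin. The d⁵ configuration leaves the e_g set evenly filled (or empty) — no strong Jahn–Teller driving force.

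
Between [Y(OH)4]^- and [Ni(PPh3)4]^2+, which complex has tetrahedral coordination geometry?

[Y(OH)4]^-

For [Y(OH)4]^-: Ligand charges: each hydroxide is −1. With an overall charge of −1 the yttrium centre must be in the +3 oxidation state. Group 3 minus oxidation state 3 gives a d⁰ configuration. A d⁰ ion has no crystal-field stabilisation preference between square planar and tetrahedral, so four ligands adopt the sterically favoured tetrahedral geometry. → tetrahedral.
For [Ni(PPh3)4]^2+: Ligand charges: triphenylphosphine is neutral. With an overall charge of +2 the nickel centre must be in the +2 oxidation state. Nickel is a group-10 element; Ni(II) is therefore d⁸. Triphenylphosphine is a strong-field ligand (high in the spectrochemical series). A 3d d⁸ ion with strong-field ligands gains enough CFSE to favour square planar over tetrahedral. → square planar.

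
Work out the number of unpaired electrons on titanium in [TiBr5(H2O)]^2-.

1 unpaired electron

Summing ligand charges against the −2 overall charge gives an oxidation state of +3 for titanium.
Group 4 minus oxidation state 3 gives a d¹ configuration.
In an octahedral field the d¹ configuration is t₂g¹e_g⁰ (only one arrangement possible), giving 1 unpaired electron.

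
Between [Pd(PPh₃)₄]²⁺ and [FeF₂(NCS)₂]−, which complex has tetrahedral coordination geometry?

For [Pd(PPh₃)₄]²⁺: Summing ligand charges against the +2 overall charge gives an oxidation state of +2 for palladium. Group 10 minus oxidation state 2 gives a d⁸ configuration. A 4d d⁸ ion has a large crystal-field splitting; square planar leaves the high-energy d_{x²−y²} orbital empty and maximises CFSE. → square planar.
For [FeF₂(NCS)₂]−: Ligand charges: each fluoride is −1; each isothiocyanate is −1. With an overall charge of −1 the iron centre must be in the +3 oxidation state. Fe sits in group 8, so the d-electron count is 8 − 3 = 5. A high-spin d⁵ ion has zero CFSE in either geometry, so four ligands adopt the sterically favoured tetrahedral geometry. → tetrahedral.

[FeF₂(NCS)₂]−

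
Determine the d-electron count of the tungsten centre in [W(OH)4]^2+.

Each hydroxide is −1; balancing the +2 overall charge requires W(VI).
W sits in group 6, so the d-electron count is 6 − 6 = 0.

d0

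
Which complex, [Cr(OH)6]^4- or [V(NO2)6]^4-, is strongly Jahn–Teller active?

[Cr(OH)6]^4-: Each hydroxide is −1; balancing the −4 overall charge requires Cr(II). Cr sits in group 6, so the d-electron count is 6 − 2 = 4. Hydroxide is a weak-field ligand for a first-row metal, so the complex is high-spin. The t₂g³e_g¹ (high-spin) configuration has an unevenly filled e_g set; the Jahn–Teller theorem predicts a tetragonal distortion (typically axial elongation) to lift the degeneracy.
[V(NO2)6]^4-: Summing ligand charges against the −4 overall charge gives an oxidation state of +2 for vanadium. V sits in group 5, so the d-electron count is 5 − 2 = 3. The d³ configuration leaves the e_g set evenly filled (or empty) — no strong Jahn–Teller driving force.

[Cr(OH)6]^4-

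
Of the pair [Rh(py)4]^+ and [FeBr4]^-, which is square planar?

For [Rh(py)4]^+: Ligand charges: pyridine is neutral. With an overall charge of +1 the rhodium centre must be in the +1 oxidation state. Group 9 minus oxidation state 1 gives a d⁸ configuration. A 4d d⁸ ion has a large crystal-field splitting; square planar leaves the high-energy d_{x²−y²} orbital empty and maximises CFSE. → square planar.
For [FeBr4]^-: Each bromide is −1; balancing the −1 overall charge requires Fe(III). Iron is a group-8 element; Fe(III) is therefore d⁵. A high-spin d⁵ ion has zero CFSE in either geometry, so four ligands adopt the sterically favoured tetrahedral geometry. → tetrahedral.

[Rh(py)4]^+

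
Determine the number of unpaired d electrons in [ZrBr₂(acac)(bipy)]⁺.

0

Summing ligand charges against the +1 overall charge gives an oxidation state of +4 for zirconium.
Zr sits in group 4, so the d-electron count is 4 − 4 = 0.
Counting donor atoms: 2×bromide (monodentate) → 2 donors; 1×acetylacetonate (bidentate) → 2 donors; 1×2,2′-bipyridine (bidentate) → 2 donors. Coordination number = 6.
In an octahedral field the d⁰ configuration is t₂g⁰e_g⁰, giving 0 unpaired electrons.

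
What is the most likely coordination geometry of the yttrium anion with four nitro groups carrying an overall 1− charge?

tetrahedral

Ligand charges: each nitro (N-bound nitrite) is −1. With an overall charge of −1 the yttrium centre must be in the +3 oxidation state.
Y sits in group 3, so the d-electron count is 3 − 3 = 0.
With 4 monodentate ligands the coordination number is 4.
A d⁰ ion has no crystal-field stabilisation preference between square planar and tetrahedral, so four ligands adopt the sterically favoured tetrahedral geometry.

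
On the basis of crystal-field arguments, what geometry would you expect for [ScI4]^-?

tetrahedral

Ligand charges: each iodide is −1. With an overall charge of −1 the scandium centre must be in the +3 oxidation state.
Scandium is a group-3 element; Sc(III) is therefore d⁰.
Coordination number: 4.
A d⁰ ion has no crystal-field stabilisation preference between square planar and tetrahedral, so four ligands adopt the sterically favoured tetrahedral geometry.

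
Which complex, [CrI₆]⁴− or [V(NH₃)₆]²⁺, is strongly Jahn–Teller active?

[CrI₆]⁴−: Each iodide is −1; balancing the −4 overall charge requires Cr(II). Cr sits in group 6, so the d-electron count is 6 − 2 = 4. Iodide is a weak-field ligand for a first-row metal, so the complex is high-spin. The t₂g³e_g¹ (high-spin) configuration has an unevenly filled e_g set; the Jahn–Teller theorem predicts a tetragonal distortion (typically axial elongation) to lift the degeneracy.
[V(NH₃)₆]²⁺: Ammonia is neutral; balancing the +2 overall charge requires V(II). V sits in group 5, so the d-electron count is 5 − 2 = 3. The d³ configuration leaves the e_g set evenly filled (or empty) — no strong Jahn–Teller driving force.

[CrI₆]⁴−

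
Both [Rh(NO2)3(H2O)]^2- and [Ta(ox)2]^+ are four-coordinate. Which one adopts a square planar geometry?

[Rh(NO2)3(H2O)]^2-

For [Rh(NO2)3(H2O)]^2-: Summing ligand charges against the −2 overall charge gives an oxidation state of +1 for rhodium. Rh sits in group 9, so the d-electron count is 9 − 1 = 8. A 4d d⁸ ion has a large crystal-field splitting; square planar leaves the high-energy d_{x²−y²} orbital empty and maximises CFSE. → square planar.
For [Ta(ox)2]^+: Ligand charges: each oxalate is −2. With an overall charge of +1 the tantalum centre must be in the +5 oxidation state. Ta sits in group 5, so the d-electron count is 5 − 5 = 0. A d⁰ ion has no crystal-field stabilisation preference between square planar and tetrahedral, so four ligands adopt the sterically favoured tetrahedral geometry. → tetrahedral.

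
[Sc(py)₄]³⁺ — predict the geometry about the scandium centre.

tetrahedral

Pyridine is neutral; balancing the +3 overall charge requires Sc(III).
Sc sits in group 3, so the d-electron count is 3 − 3 = 0.
With 4 monodentate ligands the coordination number is 4.
A d⁰ ion has no crystal-field stabilisation preference between square planar and tetrahedral, so four ligands adopt the sterically favoured tetrahedral geometry.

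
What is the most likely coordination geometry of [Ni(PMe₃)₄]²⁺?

square planar

Ligand charges: trimethylphosphine is neutral. With an overall charge of +2 the nickel centre must be in the +2 oxidation state.
Nickel is a group-10 element; Ni(II) is therefore d⁸.
Coordination number: 4.
Trimethylphosphine is a strong-field ligand (high in the spectrochemical series).
A 3d d⁸ ion with strong-field ligands gains enough CFSE to favour square planar over tetrahedral.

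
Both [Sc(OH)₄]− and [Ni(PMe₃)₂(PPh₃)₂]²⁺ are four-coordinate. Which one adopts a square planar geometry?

[Ni(PMe₃)₂(PPh₃)₂]²⁺

For [Sc(OH)₄]−: Each hydroxide is −1; balancing the −1 overall charge requires Sc(III). Group 3 minus oxidation state 3 gives a d⁰ configuration. A d⁰ ion has no crystal-field stabilisation preference between square planar and tetrahedral, so four ligands adopt the sterically favoured tetrahedral geometry. → tetrahedral.
For [Ni(PMe₃)₂(PPh₃)₂]²⁺: Trimethylphosphine is neutral; triphenylphosphine is neutral; balancing the +2 overall charge requires Ni(II). Ni sits in group 10, so the d-electron count is 10 − 2 = 8. Trimethylphosphine and triphenylphosphine are strong-field ligands (high in the spectrochemical series). A 3d d⁸ ion with strong-field ligands gains enough CFSE to favour square planar over tetrahedral. → square planar.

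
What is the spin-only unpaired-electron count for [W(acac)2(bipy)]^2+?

2 unpaired electrons

Ligand charges: each acetylacetonate is −1; 2,2′-bipyridine is neutral. With an overall charge of +2 the tungsten centre must be in the +4 oxidation state.
Group 6 minus oxidation state 4 gives a d² configuration.
Counting donor atoms: 2×acetylacetonate (bidentate) → 4 donors; 1×2,2′-bipyridine (bidentate) → 2 donors. Coordination number = 6.
In an octahedral field the d² configuration is t₂g²e_g⁰ (only one arrangement possible), giving 2 unpaired electrons.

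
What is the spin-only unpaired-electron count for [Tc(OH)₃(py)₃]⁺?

Each hydroxide is −1; pyridine is neutral; balancing the +1 overall charge requires Tc(IV).
Technetium is a group-7 element; Tc(IV) is therefore d³.
In an octahedral field the d³ configuration is t₂g³e_g⁰ (only one arrangement possible), giving 3 unpaired electrons.

3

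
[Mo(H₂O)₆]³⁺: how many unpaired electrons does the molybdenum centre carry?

Ligand charges: water is neutral. With an overall charge of +3 the molybdenum centre must be in the +3 oxidation state.
Mo sits in group 6, so the d-electron count is 6 − 3 = 3.
In an octahedral field the d³ configuration is t₂g³e_g⁰ (only one arrangement possible), giving 3 unpaired electrons.

3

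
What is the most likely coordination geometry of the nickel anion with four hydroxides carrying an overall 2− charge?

Ligand charges: each hydroxide is −1. With an overall charge of −2 the nickel centre must be in the +2 oxidation state.
Nickel is a group-10 element; Ni(II) is therefore d⁸.
Coordination number: 4.
Hydroxide is a weak-field ligand.
With weak-field ligands the CFSE gain from square planar is small, so a 3d d⁸ ion takes the sterically preferred tetrahedral geometry.

tetrahedral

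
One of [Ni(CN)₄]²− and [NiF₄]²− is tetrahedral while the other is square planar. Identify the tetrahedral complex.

[NiF₄]²−

For [Ni(CN)₄]²−: Ligand charges: each cyanide is −1. With an overall charge of −2 the nickel centre must be in the +2 oxidation state. Group 10 minus oxidation state 2 gives a d⁸ configuration. Cyanide is a strong-field ligand (high in the spectrochemical series). A 3d d⁸ ion with strong-field ligands gains enough CFSE to favour square planar over tetrahedral. → square planar.
For [NiF₄]²−: Summing ligand charges against the −2 overall charge gives an oxidation state of +2 for nickel. Ni sits in group 10, so the d-electron count is 10 − 2 = 8. Fluoride is a weak-field ligand. With weak-field ligands the CFSE gain from square planar is small, so a 3d d⁸ ion takes the sterically preferred tetrahedral geometry. → tetrahedral.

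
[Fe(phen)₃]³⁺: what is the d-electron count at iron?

Summing ligand charges against the +3 overall charge gives an oxidation state of +3 for iron.
Iron is a group-8 element; Fe(III) is therefore d⁵.

d⁵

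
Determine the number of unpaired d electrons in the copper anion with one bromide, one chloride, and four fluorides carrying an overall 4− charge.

1 unpaired electron

Each bromide is −1; each chloride is −1; each fluoride is −1; balancing the −4 overall charge requires Cu(II).
Group 11 minus oxidation state 2 gives a d⁹ configuration.
In an octahedral field the d⁹ configuration is t₂g⁶e_g³ (only one arrangement possible), giving 1 unpaired electron.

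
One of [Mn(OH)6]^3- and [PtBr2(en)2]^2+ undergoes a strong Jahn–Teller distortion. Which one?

[Mn(OH)6]^3-

[Mn(OH)6]^3-: Summing ligand charges against the −3 overall charge gives an oxidation state of +3 for manganese. Group 7 minus oxidation state 3 gives a d⁴ configuration. Hydroxide is a weak-field ligand for a first-row metal, so the complex is high-spin. The t₂g³e_g¹ (high-spin) configuration has an unevenly filled e_g set; the Jahn–Teller theorem predicts a tetragonal distortion (typically axial elongation) to lift the degeneracy.
[PtBr2(en)2]^2+: Summing ligand charges against the +2 overall charge gives an oxidation state of +4 for platinum. Pt sits in group 10, so the d-electron count is 10 − 4 = 6. A 5d ion has a large Δₒ and is invariably low-spin. The d⁶ configuration leaves the e_g set evenly filled (or empty) — no strong Jahn–Teller driving force.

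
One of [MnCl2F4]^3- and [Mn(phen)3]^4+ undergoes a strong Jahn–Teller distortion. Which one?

[MnCl2F4]^3-: Summing ligand charges against the −3 overall charge gives an oxidation state of +3 for manganese. Group 7 minus oxidation state 3 gives a d⁴ configuration. Chloride and fluoride are weak-field ligands for a first-row metal, so the complex is high-spin. The t₂g³e_g¹ (high-spin) configuration has an unevenly filled e_g set; the Jahn–Teller theorem predicts a tetragonal distortion (typically axial elongation) to lift the degeneracy.
[Mn(phen)3]^4+: Summing ligand charges against the +4 overall charge gives an oxidation state of +4 for manganese. Group 7 minus oxidation state 4 gives a d³ configuration. The d³ configuration leaves the e_g set evenly filled (or empty) — no strong Jahn–Teller driving force.

[MnCl2F4]^3-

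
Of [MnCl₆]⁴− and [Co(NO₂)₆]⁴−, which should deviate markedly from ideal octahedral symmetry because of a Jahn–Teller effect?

[Co(NO₂)₆]⁴−

[MnCl₆]⁴−: Summing ligand charges against the −4 overall charge gives an oxidation state of +2 for manganese. Manganese is a group-7 element; Mn(II) is therefore d⁵. Chloride is a weak-field ligand for a first-row metal, so the complex is high-spin. The d⁵ configuration leaves the e_g set evenly filled (or empty) — no strong Jahn–Teller driving force.
[Co(NO₂)₆]⁴−: Ligand charges: each nitro (N-bound nitrite) is −1. With an overall charge of −4 the cobalt centre must be in the +2 oxidation state. Co sits in group 9, so the d-electron count is 9 − 2 = 7. Nitro (N-bound nitrite) is a strong-field ligand (high in the spectrochemical series) for a first-row metal, so the complex is low-spin. The t₂g⁶e_g¹ (low-spin) configuration has an unevenly filled e_g set; the Jahn–Teller theorem predicts a tetragonal distortion (typically axial elongation) to lift the degeneracy.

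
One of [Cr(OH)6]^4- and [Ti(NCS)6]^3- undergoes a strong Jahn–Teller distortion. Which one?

[Cr(OH)6]^4-: Each hydroxide is −1; balancing the −4 overall charge requires Cr(II). Chromium is a group-6 element; Cr(II) is therefore d⁴. Hydroxide is a weak-field ligand for a first-row metal, so the complex is high-spin. The t₂g³e_g¹ (high-spin) configuration has an unevenly filled e_g set; the Jahn–Teller theorem predicts a tetragonal distortion (typically axial elongation) to lift the degeneracy.
[Ti(NCS)6]^3-: Each isothiocyanate is −1; balancing the −3 overall charge requires Ti(III). Group 4 minus oxidation state 3 gives a d¹ configuration. The d¹ configuration leaves the e_g set evenly filled (or empty) — no strong Jahn–Teller driving force.

[Cr(OH)6]^4-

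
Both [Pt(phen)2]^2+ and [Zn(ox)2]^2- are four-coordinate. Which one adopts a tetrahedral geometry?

For [Pt(phen)2]^2+: Ligand charges: 1,10-phenanthroline is neutral. With an overall charge of +2 the platinum centre must be in the +2 oxidation state. Pt sits in group 10, so the d-electron count is 10 − 2 = 8. A 5d d⁸ ion has a large crystal-field splitting; square planar leaves the high-energy d_{x²−y²} orbital empty and maximises CFSE. → square planar.
For [Zn(ox)2]^2-: Summing ligand charges against the −2 overall charge gives an oxidation state of +2 for zinc. Group 12 minus oxidation state 2 gives a d¹⁰ configuration. A d¹⁰ ion has no crystal-field stabilisation preference between square planar and tetrahedral, so four ligands adopt the sterically favoured tetrahedral geometry. → tetrahedral.

[Zn(ox)2]^2-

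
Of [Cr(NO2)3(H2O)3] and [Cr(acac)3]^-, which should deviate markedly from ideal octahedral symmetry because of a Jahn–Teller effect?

[Cr(NO2)3(H2O)3]: Each nitro (N-bound nitrite) is −1; water is neutral; balancing the 0 overall charge requires Cr(III). Chromium is a group-6 element; Cr(III) is therefore d³. The d³ configuration leaves the e_g set evenly filled (or empty) — no strong Jahn–Teller driving force.
[Cr(acac)3]^-: Each acetylacetonate is −1; balancing the −1 overall charge requires Cr(II). Group 6 minus oxidation state 2 gives a d⁴ configuration. Acetylacetonate is a weak-field ligand for a first-row metal, so the complex is high-spin. The t₂g³e_g¹ (high-spin) configuration has an unevenly filled e_g set; the Jahn–Teller theorem predicts a tetragonal distortion (typically axial elongation) to lift the degeneracy.

[Cr(acac)3]^-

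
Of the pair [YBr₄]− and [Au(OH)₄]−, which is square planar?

[Au(OH)₄]−

For [YBr₄]−: Ligand charges: each bromide is −1. With an overall charge of −1 the yttrium centre must be in the +3 oxidation state. Yttrium is a group-3 element; Y(III) is therefore d⁰. A d⁰ ion has no crystal-field stabilisation preference between square planar and tetrahedral, so four ligands adopt the sterically favoured tetrahedral geometry. → tetrahedral.
For [Au(OH)₄]−: Summing ligand charges against the −1 overall charge gives an oxidation state of +3 for gold. Group 11 minus oxidation state 3 gives a d⁸ configuration. A 5d d⁸ ion has a large crystal-field splitting; square planar leaves the high-energy d_{x²−y²} orbital empty and maximises CFSE. → square planar.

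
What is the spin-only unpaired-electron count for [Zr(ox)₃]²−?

0

Summing ligand charges against the −2 overall charge gives an oxidation state of +4 for zirconium.
Zirconium is a group-4 element; Zr(IV) is therefore d⁰.
Counting donor atoms: 3×oxalate (bidentate) → 6 donors. Coordination number = 6.
In an octahedral field the d⁰ configuration is t₂g⁰e_g⁰, giving 0 unpaired electrons.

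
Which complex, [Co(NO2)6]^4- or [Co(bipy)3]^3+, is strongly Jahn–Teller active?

[Co(NO2)6]^4-

[Co(NO2)6]^4-: Each nitro (N-bound nitrite) is −1; balancing the −4 overall charge requires Co(II). Cobalt is a group-9 element; Co(II) is therefore d⁷. Nitro (N-bound nitrite) is a strong-field ligand (high in the spectrochemical series) for a first-row metal, so the complex is low-spin. The t₂g⁶e_g¹ (low-spin) configuration has an unevenly filled e_g set; the Jahn–Teller theorem predicts a tetragonal distortion (typically axial elongation) to lift the degeneracy.
[Co(bipy)3]^3+: Summing ligand charges against the +3 overall charge gives an oxidation state of +3 for cobalt. Co sits in group 9, so the d-electron count is 9 − 3 = 6. Co(III) has an exceptionally large octahedral splitting and is low-spin with essentially every ligand except fluoride. The d⁶ configuration leaves the e_g set evenly filled (or empty) — no strong Jahn–Teller driving force.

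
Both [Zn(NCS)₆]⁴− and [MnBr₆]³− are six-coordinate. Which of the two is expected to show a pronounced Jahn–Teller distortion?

[MnBr₆]³−

[Zn(NCS)₆]⁴−: Summing ligand charges against the −4 overall charge gives an oxidation state of +2 for zinc. Group 12 minus oxidation state 2 gives a d¹⁰ configuration. The d¹⁰ configuration leaves the e_g set evenly filled (or empty) — no strong Jahn–Teller driving force.
[MnBr₆]³−: Summing ligand charges against the −3 overall charge gives an oxidation state of +3 for manganese. Group 7 minus oxidation state 3 gives a d⁴ configuration. Bromide is a weak-field ligand for a first-row metal, so the complex is high-spin. The t₂g³e_g¹ (high-spin) configuration has an unevenly filled e_g set; the Jahn–Teller theorem predicts a tetragonal distortion (typically axial elongation) to lift the degeneracy.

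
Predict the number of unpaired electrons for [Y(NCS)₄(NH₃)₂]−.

Each isothiocyanate is −1; ammonia is neutral; balancing the −1 overall charge requires Y(III).
Group 3 minus oxidation state 3 gives a d⁰ configuration.
In an octahedral field the d⁰ configuration is t₂g⁰e_g⁰, giving 0 unpaired electrons.

0 unpaired electrons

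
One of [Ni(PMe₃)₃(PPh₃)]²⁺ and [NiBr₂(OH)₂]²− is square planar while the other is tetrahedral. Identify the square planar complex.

For [Ni(PMe₃)₃(PPh₃)]²⁺: Trimethylphosphine is neutral; triphenylphosphine is neutral; balancing the +2 overall charge requires Ni(II). Nickel is a group-10 element; Ni(II) is therefore d⁸. Trimethylphosphine and triphenylphosphine are strong-field ligands (high in the spectrochemical series). A 3d d⁸ ion with strong-field ligands gains enough CFSE to favour square planar over tetrahedral. → square planar.
For [NiBr₂(OH)₂]²−: Ligand charges: each bromide is −1; each hydroxide is −1. With an overall charge of −2 the nickel centre must be in the +2 oxidation state. Nickel is a group-10 element; Ni(II) is therefore d⁸. Bromide and hydroxide are weak-field ligands. With weak-field ligands the CFSE gain from square planar is small, so a 3d d⁸ ion takes the sterically preferred tetrahedral geometry. → tetrahedral.

[Ni(PMe₃)₃(PPh₃)]²⁺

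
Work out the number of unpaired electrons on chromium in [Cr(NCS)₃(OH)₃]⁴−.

4

Each isothiocyanate is −1; each hydroxide is −1; balancing the −4 overall charge requires Cr(II).
Group 6 minus oxidation state 2 gives a d⁴ configuration.
The spin state decides the count: Hydroxide and isothiocyanate are weak-field ligands for a first-row metal, so the complex is high-spin.
An octahedral high-spin d⁴ ion is t₂g³e_g¹, giving 4 unpaired electrons.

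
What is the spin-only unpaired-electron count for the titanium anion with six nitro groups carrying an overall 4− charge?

2 unpaired electrons

Each nitro (N-bound nitrite) is −1; balancing the −4 overall charge requires Ti(II).
Titanium is a group-4 element; Ti(II) is therefore d².
In an octahedral field the d² configuration is t₂g²e_g⁰ (only one arrangement possible), giving 2 unpaired electrons.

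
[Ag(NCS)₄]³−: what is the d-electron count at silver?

d10

Each isothiocyanate is −1; balancing the −3 overall charge requires Ag(I).
Silver is a group-11 element; Ag(I) is therefore d¹⁰.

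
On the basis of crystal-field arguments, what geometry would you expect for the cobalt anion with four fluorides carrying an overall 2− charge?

Each fluoride is −1; balancing the −2 overall charge requires Co(II).
Co sits in group 9, so the d-electron count is 9 − 2 = 7.
Coordination number: 4.
Fluoride is a weak-field ligand.
For a high-spin 3d d⁷ ion with weak-field ligands the small Δₜ gives little square-planar CFSE advantage, so four ligands adopt the sterically favoured tetrahedral geometry.

tetrahedral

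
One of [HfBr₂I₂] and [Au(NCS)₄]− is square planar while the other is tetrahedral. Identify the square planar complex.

For [HfBr₂I₂]: Each bromide is −1; each iodide is −1; balancing the 0 overall charge requires Hf(IV). Hafnium is a group-4 element; Hf(IV) is therefore d⁰. A d⁰ ion has no crystal-field stabilisation preference between square planar and tetrahedral, so four ligands adopt the sterically favoured tetrahedral geometry. → tetrahedral.
For [Au(NCS)₄]−: Ligand charges: each isothiocyanate is −1. With an overall charge of −1 the gold centre must be in the +3 oxidation state. Au sits in group 11, so the d-electron count is 11 − 3 = 8. A 5d d⁸ ion has a large crystal-field splitting; square planar leaves the high-energy d_{x²−y²} orbital empty and maximises CFSE. → square planar.

[Au(NCS)₄]−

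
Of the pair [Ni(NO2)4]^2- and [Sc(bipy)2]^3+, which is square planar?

For [Ni(NO2)4]^2-: Each nitro (N-bound nitrite) is −1; balancing the −2 overall charge requires Ni(II). Group 10 minus oxidation state 2 gives a d⁸ configuration. Nitro (N-bound nitrite) is a strong-field ligand (high in the spectrochemical series). A 3d d⁸ ion with strong-field ligands gains enough CFSE to favour square planar over tetrahedral. → square planar.
For [Sc(bipy)2]^3+: 2,2′-bipyridine is neutral; balancing the +3 overall charge requires Sc(III). Group 3 minus oxidation state 3 gives a d⁰ configuration. A d⁰ ion has no crystal-field stabilisation preference between square planar and tetrahedral, so four ligands adopt the sterically favoured tetrahedral geometry. → tetrahedral.

[Ni(NO2)4]^2-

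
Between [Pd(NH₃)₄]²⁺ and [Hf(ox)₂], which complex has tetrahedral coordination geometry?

For [Pd(NH₃)₄]²⁺: Ammonia is neutral; balancing the +2 overall charge requires Pd(II). Pd sits in group 10, so the d-electron count is 10 − 2 = 8. A 4d d⁸ ion has a large crystal-field splitting; square planar leaves the high-energy d_{x²−y²} orbital empty and maximises CFSE. → square planar.
For [Hf(ox)₂]: Each oxalate is −2; balancing the 0 overall charge requires Hf(IV). Hafnium is a group-4 element; Hf(IV) is therefore d⁰. A d⁰ ion has no crystal-field stabilisation preference between square planar and tetrahedral, so four ligands adopt the sterically favoured tetrahedral geometry. → tetrahedral.

[Hf(ox)₂]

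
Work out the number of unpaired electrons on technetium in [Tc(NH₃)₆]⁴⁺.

Ligand charges: ammonia is neutral. With an overall charge of +4 the technetium centre must be in the +4 oxidation state.
Tc sits in group 7, so the d-electron count is 7 − 4 = 3.
In an octahedral field the d³ configuration is t₂g³e_g⁰ (only one arrangement possible), giving 3 unpaired electrons.

3 unpaired electrons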